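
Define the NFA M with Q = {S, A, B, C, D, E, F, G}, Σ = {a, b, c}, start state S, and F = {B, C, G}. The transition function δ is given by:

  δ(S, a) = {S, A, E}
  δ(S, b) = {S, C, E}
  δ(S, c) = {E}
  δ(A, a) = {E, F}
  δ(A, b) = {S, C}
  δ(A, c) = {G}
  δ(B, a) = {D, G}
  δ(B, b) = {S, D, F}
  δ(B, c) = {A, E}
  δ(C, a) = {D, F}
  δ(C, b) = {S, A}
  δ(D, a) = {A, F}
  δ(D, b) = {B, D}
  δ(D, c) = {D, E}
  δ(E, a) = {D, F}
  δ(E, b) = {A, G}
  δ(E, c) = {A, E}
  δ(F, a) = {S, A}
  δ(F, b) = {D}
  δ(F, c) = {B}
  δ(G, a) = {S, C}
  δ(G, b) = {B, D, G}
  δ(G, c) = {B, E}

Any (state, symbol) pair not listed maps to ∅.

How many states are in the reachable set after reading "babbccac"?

Start in {S}.
Read 'b': S→{S, C, E}; now {S, C, E}.
Read 'a': S→{S, A, E}, C→{D, F}, E→{D, F}; now {S, A, D, E, F}.
Read 'b': S→{S, C, E}, A→{S, C}, D→{B, D}, E→{A, G}, F→{D}; now {S, A, B, C, D, E, G}.
Read 'b': S→{S, C, E}, A→{S, C}, B→{S, D, F}, C→{S, A}, D→{B, D}, E→{A, G}, G→{B, D, G}; now {S, A, B, C, D, E, F, G}.
Read 'c': S→{E}, A→{G}, B→{A, E}, C→∅, D→{D, E}, E→{A, E}, F→{B}, G→{B, E}; now {A, B, D, E, G}.
Read 'c': A→{G}, B→{A, E}, D→{D, E}, E→{A, E}, G→{B, E}; now {A, B, D, E, G}.
Read 'a': A→{E, F}, B→{D, G}, D→{A, F}, E→{D, F}, G→{S, C}; now {S, A, C, D, E, F, G}.
Read 'c': S→{E}, A→{G}, C→∅, D→{D, E}, E→{A, E}, F→{B}, G→{B, E}; now {A, B, D, E, G}.
That set has 5 states.

5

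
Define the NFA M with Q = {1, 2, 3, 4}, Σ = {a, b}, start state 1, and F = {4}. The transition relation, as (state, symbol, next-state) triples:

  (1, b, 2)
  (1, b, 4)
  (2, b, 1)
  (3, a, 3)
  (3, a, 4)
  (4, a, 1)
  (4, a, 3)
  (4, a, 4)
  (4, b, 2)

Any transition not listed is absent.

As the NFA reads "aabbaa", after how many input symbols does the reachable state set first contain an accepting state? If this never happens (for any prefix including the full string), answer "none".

none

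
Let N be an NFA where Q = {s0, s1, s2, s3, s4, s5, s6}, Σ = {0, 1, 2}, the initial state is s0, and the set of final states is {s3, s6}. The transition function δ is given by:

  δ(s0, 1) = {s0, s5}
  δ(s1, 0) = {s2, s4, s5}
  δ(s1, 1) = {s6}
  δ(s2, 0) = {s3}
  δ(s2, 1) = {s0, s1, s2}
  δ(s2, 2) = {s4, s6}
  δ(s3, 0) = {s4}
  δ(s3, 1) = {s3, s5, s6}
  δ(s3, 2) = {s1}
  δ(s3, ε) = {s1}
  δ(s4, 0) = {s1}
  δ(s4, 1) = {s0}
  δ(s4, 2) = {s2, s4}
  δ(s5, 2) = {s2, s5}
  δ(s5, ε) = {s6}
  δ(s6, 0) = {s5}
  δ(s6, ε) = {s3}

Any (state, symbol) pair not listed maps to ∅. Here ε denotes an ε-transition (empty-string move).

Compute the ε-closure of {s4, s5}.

Begin with {s4, s5}.
ε-move s5 → s6; add s6.
ε-move s6 → s3; add s3.
ε-move s3 → s1; add s1.

{s1, s3, s4, s5, s6}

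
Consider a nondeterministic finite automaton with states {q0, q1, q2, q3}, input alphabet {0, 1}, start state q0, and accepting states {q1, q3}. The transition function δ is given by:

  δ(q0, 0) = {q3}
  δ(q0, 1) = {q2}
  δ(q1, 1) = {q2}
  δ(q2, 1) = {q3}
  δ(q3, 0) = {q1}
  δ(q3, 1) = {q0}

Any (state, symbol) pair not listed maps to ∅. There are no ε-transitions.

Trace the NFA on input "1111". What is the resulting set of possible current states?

{q2}

Start in {q0}.
Read '1': {q0} → {q2}.
Read '1': {q2} → {q3}.
Read '1': {q3} → {q0}.
Read '1': {q0} → {q2}.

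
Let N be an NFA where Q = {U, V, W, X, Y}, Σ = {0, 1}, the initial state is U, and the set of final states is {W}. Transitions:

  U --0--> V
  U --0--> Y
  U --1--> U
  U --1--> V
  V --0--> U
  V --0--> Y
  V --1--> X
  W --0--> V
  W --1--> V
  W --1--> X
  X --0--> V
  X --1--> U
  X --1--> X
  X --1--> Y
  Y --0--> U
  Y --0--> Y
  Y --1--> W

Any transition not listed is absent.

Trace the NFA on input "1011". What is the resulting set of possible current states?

{U, V, X, Y}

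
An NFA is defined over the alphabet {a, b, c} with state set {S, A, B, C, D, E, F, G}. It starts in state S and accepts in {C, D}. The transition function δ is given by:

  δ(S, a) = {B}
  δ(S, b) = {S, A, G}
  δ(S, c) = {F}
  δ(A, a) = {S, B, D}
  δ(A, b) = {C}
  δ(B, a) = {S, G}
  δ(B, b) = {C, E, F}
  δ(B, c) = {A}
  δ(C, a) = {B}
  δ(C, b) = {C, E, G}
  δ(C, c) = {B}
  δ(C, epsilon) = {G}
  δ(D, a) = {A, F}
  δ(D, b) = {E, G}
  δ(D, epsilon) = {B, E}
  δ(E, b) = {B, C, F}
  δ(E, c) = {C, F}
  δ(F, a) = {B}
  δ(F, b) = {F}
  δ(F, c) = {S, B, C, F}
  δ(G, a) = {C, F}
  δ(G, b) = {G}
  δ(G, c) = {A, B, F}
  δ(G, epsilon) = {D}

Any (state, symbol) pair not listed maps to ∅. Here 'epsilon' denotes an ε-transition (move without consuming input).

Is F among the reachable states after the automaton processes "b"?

Start in {S}.
Read 'b': {S} → {S, A, B, D, E, G}.
State F is not in {S, A, B, D, E, G}.

No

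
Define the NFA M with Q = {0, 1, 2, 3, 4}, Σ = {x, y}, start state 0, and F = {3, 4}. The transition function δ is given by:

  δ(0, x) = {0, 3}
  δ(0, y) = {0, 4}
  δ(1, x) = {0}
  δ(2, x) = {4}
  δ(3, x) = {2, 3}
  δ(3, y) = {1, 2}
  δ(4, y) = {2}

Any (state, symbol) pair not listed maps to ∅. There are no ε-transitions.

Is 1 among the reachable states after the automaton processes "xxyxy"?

Yes

Start in {0}.
Read 'x': 0→{0, 3}; now {0, 3}.
Read 'x': 0→{0, 3}, 3→{2, 3}; now {0, 2, 3}.
Read 'y': 0→{0, 4}, 2→∅, 3→{1, 2}; now {0, 1, 2, 4}.
Read 'x': 0→{0, 3}, 1→{0}, 2→{4}, 4→∅; now {0, 3, 4}.
Read 'y': 0→{0, 4}, 3→{1, 2}, 4→{2}; now {0, 1, 2, 4}.
State 1 is in {0, 1, 2, 4}.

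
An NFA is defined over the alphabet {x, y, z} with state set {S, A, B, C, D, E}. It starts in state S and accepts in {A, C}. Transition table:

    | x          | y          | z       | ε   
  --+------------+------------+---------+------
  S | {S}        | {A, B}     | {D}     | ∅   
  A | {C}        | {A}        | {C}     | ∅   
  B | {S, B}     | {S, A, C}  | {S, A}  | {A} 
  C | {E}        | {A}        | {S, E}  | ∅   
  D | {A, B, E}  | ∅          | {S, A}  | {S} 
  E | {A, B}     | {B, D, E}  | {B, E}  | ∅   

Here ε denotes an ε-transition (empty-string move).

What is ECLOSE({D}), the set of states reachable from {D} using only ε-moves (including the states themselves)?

{S, D}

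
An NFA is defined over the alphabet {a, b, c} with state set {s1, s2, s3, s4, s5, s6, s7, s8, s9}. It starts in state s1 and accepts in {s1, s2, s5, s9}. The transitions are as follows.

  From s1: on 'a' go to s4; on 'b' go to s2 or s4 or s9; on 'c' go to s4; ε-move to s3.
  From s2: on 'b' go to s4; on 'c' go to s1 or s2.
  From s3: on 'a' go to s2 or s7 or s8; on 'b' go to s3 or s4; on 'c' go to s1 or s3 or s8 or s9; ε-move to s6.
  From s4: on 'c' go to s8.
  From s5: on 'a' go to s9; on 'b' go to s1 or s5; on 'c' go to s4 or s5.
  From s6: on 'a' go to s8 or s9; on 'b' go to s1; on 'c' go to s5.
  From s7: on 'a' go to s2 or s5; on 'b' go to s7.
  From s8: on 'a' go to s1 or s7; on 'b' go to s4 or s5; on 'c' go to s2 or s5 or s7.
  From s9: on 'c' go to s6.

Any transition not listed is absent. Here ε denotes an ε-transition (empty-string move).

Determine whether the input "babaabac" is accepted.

No

Start: ε-closure({s1}) = {s1, s3, s6}.
Read 'b': {s1, s3, s6} → {s1, s2, s3, s4, s6, s9}.
Read 'a': {s1, s2, s3, s4, s6, s9} → {s2, s4, s7, s8, s9}.
Read 'b': {s2, s4, s7, s8, s9} → {s4, s5, s7}.
Read 'a': {s4, s5, s7} → {s2, s5, s9}.
Read 'a': {s2, s5, s9} → {s9}.
Read 'b': {s9} → ∅.
The set is empty and remains empty for the remaining 2 symbols.
The final set ∅ contains no accepting state.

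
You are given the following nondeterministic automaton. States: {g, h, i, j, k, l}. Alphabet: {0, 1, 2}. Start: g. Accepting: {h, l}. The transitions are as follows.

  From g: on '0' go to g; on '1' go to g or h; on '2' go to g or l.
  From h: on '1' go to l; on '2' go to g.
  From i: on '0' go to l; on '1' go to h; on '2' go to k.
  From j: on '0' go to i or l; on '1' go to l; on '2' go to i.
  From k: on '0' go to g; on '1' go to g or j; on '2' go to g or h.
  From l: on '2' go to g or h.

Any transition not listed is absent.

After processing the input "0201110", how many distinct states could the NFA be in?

1

Start in {g}.
Read '0': {g} → {g}.
Read '2': {g} → {g, l}.
Read '0': {g, l} → {g}.
Read '1': {g} → {g, h}.
Read '1': {g, h} → {g, h, l}.
Read '1': {g, h, l} → {g, h, l}.
Read '0': {g, h, l} → {g}.
That set has 1 state.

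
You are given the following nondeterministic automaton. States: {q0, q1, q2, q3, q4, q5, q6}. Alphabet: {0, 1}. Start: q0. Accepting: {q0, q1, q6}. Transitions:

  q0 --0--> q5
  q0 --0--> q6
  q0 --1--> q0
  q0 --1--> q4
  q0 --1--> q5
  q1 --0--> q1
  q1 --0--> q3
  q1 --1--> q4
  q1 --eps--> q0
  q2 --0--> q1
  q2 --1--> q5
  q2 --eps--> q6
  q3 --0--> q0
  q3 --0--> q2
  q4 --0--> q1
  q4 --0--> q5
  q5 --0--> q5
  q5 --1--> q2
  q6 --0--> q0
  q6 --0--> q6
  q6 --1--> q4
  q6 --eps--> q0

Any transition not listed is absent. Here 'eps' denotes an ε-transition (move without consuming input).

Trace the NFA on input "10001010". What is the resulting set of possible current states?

{q0, q1, q5, q6}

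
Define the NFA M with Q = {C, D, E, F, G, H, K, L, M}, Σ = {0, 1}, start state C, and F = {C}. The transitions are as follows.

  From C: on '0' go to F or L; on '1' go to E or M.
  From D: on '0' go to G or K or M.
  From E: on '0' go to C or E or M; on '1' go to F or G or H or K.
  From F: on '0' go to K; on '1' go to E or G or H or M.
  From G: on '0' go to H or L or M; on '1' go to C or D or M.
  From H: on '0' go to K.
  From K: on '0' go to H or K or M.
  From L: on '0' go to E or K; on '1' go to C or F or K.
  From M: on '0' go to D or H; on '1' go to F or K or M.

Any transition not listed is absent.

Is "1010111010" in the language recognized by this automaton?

Start in {C}.
Read '1': {C} → {E, M}.
Read '0': {E, M} → {C, D, E, H, M}.
Read '1': {C, D, E, H, M} → {E, F, G, H, K, M}.
Read '0': {E, F, G, H, K, M} → {C, D, E, H, K, L, M}.
Read '1': {C, D, E, H, K, L, M} → {C, E, F, G, H, K, M}.
Read '1': {C, E, F, G, H, K, M} → {C, D, E, F, G, H, K, M}.
Read '1': {C, D, E, F, G, H, K, M} → {C, D, E, F, G, H, K, M}.
Read '0': {C, D, E, F, G, H, K, M} → {C, D, E, F, G, H, K, L, M}.
Read '1': {C, D, E, F, G, H, K, L, M} → {C, D, E, F, G, H, K, M}.
Read '0': {C, D, E, F, G, H, K, M} → {C, D, E, F, G, H, K, L, M}.
The final set {C, D, E, F, G, H, K, L, M} contains the accepting state C.

Yes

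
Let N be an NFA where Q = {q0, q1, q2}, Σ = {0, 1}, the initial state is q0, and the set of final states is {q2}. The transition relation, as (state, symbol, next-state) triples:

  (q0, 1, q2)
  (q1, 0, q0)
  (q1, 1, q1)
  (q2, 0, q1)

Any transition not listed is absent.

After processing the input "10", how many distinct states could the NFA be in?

Start in {q0}.
Read '1': q0→{q2}; now {q2}.
Read '0': q2→{q1}; now {q1}.
That set has 1 state.

1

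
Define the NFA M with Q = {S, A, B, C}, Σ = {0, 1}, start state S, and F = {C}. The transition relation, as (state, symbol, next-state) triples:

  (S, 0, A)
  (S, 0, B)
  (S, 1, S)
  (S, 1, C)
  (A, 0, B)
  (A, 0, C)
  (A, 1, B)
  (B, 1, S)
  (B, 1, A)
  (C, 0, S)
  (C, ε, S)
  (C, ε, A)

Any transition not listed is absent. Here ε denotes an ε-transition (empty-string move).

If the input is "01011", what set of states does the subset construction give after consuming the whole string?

{S, A, B, C}

Start in {S}.
Read '0': {S} → {A, B}.
Read '1': {A, B} → {S, A, B}.
Read '0': {S, A, B} → {S, A, B, C}.
Read '1': {S, A, B, C} → {S, A, B, C}.
Read '1': {S, A, B, C} → {S, A, B, C}.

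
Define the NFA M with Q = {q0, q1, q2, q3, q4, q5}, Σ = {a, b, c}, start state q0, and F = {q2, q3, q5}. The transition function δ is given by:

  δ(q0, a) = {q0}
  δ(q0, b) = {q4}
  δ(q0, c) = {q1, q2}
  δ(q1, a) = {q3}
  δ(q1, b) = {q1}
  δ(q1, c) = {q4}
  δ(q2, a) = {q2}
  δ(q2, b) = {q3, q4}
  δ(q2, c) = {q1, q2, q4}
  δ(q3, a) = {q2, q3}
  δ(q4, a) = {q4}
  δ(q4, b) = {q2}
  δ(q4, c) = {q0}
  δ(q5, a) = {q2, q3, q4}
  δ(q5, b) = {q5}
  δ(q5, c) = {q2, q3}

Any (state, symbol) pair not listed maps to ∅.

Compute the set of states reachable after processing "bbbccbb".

Start in {q0}.
Read 'b': q0→{q4}; now {q4}.
Read 'b': q4→{q2}; now {q2}.
Read 'b': q2→{q3, q4}; now {q3, q4}.
Read 'c': q3→∅, q4→{q0}; now {q0}.
Read 'c': q0→{q1, q2}; now {q1, q2}.
Read 'b': q1→{q1}, q2→{q3, q4}; now {q1, q3, q4}.
Read 'b': q1→{q1}, q3→∅, q4→{q2}; now {q1, q2}.

{q1, q2}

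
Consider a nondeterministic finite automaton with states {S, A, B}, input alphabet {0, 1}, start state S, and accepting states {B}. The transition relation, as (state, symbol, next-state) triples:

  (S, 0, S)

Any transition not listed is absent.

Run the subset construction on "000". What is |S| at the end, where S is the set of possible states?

1

Start in {S}.
Read '0': S→{S}; now {S}.
Read '0': S→{S}; now {S}.
Read '0': S→{S}; now {S}.
That set has 1 state.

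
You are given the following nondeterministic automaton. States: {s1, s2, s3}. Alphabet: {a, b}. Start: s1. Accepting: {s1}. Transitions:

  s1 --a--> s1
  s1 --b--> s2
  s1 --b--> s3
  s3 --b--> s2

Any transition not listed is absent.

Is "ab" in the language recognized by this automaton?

Start in {s1}.
Read 'a': s1→{s1}; now {s1}.
Read 'b': s1→{s2, s3}; now {s2, s3}.
The final set {s2, s3} contains no accepting state.

No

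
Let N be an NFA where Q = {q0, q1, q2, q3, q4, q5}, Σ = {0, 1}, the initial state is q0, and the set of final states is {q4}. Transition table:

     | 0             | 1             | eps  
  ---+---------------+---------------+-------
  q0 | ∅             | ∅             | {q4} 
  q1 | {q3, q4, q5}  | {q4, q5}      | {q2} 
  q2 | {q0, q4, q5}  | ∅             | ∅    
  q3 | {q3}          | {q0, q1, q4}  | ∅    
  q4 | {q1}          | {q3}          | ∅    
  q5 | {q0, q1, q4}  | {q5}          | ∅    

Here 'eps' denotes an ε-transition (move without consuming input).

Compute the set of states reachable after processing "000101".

Start: ε-closure({q0}) = {q0, q4}.
Read '0': {q0, q4} → {q1, q2}.
Read '0': {q1, q2} → {q0, q3, q4, q5}.
Read '0': {q0, q3, q4, q5} → {q0, q1, q2, q3, q4}.
Read '1': {q0, q1, q2, q3, q4} → {q0, q1, q2, q3, q4, q5}.
Read '0': {q0, q1, q2, q3, q4, q5} → {q0, q1, q2, q3, q4, q5}.
Read '1': {q0, q1, q2, q3, q4, q5} → {q0, q1, q2, q3, q4, q5}.

{q0, q1, q2, q3, q4, q5}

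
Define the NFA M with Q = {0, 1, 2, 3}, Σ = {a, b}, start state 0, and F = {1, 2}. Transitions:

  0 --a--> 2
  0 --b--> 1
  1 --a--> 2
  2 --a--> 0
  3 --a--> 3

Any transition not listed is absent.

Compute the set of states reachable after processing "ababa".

Start in {0}.
Read 'a': {0} → {2}.
Read 'b': {2} → ∅.
The set is empty and remains empty for the remaining 3 symbols.

∅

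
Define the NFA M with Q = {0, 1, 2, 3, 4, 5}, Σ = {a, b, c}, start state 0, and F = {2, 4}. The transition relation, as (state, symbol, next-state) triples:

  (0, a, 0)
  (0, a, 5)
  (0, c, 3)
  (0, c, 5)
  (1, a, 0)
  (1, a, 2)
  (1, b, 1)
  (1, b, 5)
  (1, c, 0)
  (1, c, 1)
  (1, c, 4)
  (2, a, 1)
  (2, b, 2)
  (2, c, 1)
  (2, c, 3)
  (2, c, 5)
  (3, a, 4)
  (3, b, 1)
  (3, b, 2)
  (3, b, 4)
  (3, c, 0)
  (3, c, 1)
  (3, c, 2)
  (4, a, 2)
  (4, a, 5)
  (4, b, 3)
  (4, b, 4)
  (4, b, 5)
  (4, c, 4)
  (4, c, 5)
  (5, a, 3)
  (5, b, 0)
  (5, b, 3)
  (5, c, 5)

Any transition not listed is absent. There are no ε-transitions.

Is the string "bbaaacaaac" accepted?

No

Start in {0}.
Read 'b': 0→∅; now ∅.
The set is empty and remains empty for the remaining 9 symbols.
The final set ∅ contains no accepting state.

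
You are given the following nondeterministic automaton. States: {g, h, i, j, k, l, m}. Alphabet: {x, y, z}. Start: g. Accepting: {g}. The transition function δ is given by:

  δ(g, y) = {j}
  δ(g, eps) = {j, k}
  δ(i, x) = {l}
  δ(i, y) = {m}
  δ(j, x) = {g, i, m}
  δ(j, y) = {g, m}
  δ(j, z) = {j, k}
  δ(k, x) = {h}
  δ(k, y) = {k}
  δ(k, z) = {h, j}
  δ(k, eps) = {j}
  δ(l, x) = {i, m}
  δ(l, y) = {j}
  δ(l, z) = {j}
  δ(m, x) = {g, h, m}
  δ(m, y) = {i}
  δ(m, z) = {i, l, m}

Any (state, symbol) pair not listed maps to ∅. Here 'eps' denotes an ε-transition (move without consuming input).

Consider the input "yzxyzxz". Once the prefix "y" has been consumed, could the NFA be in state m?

Yes

Start: ε-closure({g}) = {g, j, k}.
Read 'y': {g, j, k} → {g, j, k, m}.
State m is in {g, j, k, m}.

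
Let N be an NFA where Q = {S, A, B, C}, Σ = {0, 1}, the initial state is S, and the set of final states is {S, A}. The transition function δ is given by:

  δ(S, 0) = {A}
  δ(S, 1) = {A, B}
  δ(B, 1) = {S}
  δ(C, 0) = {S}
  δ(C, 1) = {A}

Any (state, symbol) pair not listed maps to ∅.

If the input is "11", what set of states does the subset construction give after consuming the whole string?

{S}

Start in {S}.
Read '1': S→{A, B}; now {A, B}.
Read '1': A→∅, B→{S}; now {S}.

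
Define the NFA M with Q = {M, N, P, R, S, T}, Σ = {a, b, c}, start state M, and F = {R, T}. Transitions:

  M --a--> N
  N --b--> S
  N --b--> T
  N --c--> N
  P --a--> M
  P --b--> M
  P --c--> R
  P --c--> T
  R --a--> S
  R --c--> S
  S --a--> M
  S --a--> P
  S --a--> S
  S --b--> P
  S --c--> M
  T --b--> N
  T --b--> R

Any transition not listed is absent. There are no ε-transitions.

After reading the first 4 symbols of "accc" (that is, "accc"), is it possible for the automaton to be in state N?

Start in {M}.
Read 'a': {M} → {N}.
Read 'c': {N} → {N}.
Read 'c': {N} → {N}.
Read 'c': {N} → {N}.
State N is in {N}.

Yes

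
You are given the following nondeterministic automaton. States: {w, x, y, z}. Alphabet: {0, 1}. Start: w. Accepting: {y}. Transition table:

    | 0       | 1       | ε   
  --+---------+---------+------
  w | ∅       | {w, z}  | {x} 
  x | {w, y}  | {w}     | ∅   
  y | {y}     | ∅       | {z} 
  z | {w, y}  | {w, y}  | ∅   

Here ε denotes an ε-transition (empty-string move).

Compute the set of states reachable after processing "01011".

{w, x, y, z}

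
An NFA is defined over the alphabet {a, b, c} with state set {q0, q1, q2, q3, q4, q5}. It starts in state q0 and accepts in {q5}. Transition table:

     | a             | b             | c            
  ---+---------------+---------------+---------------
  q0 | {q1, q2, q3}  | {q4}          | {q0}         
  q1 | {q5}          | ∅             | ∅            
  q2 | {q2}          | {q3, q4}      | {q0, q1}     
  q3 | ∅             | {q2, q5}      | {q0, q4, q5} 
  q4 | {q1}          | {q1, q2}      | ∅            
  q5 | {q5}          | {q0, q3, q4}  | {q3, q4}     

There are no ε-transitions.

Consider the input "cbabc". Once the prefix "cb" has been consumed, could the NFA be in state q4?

Yes

Start in {q0}.
Read 'c': q0→{q0}; now {q0}.
Read 'b': q0→{q4}; now {q4}.
State q4 is in {q4}.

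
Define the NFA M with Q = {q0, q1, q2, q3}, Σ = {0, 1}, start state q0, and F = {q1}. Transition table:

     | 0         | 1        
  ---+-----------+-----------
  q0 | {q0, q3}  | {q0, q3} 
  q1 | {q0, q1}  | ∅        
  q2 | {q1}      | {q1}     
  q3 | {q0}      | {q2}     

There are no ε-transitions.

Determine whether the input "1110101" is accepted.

No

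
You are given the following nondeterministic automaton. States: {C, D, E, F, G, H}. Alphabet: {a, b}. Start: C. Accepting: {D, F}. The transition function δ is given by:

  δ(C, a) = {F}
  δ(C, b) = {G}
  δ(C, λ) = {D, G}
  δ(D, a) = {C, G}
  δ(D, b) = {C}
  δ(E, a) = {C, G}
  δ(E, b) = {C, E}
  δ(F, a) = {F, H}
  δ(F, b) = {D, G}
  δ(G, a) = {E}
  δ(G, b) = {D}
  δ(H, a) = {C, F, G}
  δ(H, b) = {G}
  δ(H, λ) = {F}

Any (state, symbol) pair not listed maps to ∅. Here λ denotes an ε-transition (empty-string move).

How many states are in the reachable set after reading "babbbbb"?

Start: ε-closure({C}) = {C, D, G}.
Read 'b': {C, D, G} → {C, D, G}.
Read 'a': {C, D, G} → {C, D, E, F, G}.
Read 'b': {C, D, E, F, G} → {C, D, E, G}.
Read 'b': {C, D, E, G} → {C, D, E, G}.
Read 'b': {C, D, E, G} → {C, D, E, G}.
Read 'b': {C, D, E, G} → {C, D, E, G}.
Read 'b': {C, D, E, G} → {C, D, E, G}.
That set has 4 states.

4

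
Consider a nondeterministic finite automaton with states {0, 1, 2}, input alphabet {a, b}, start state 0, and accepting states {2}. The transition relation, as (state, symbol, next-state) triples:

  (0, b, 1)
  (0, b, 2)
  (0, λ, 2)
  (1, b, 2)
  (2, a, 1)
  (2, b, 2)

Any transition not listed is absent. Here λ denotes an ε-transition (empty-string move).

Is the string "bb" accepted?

Start: ε-closure({0}) = {0, 2}.
Read 'b': {0, 2} → {1, 2}.
Read 'b': {1, 2} → {2}.
The final set {2} contains the accepting state 2.

Yes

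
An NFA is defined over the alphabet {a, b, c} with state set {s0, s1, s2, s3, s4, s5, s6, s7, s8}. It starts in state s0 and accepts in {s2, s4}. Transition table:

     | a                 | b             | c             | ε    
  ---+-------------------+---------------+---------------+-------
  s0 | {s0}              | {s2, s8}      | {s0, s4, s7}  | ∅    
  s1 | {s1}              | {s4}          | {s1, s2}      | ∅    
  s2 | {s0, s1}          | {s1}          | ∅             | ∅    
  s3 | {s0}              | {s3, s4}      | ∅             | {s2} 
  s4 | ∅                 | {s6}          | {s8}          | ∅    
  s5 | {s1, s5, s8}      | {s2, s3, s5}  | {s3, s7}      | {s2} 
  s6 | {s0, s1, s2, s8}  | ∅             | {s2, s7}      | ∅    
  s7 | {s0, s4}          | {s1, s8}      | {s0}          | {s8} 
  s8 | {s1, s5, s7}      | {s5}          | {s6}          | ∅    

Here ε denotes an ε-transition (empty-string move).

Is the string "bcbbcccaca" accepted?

No

Start in {s0}.
Read 'b': s0→{s2, s8}; now {s2, s8}.
Read 'c': s2→∅, s8→{s6}; now {s6}.
Read 'b': s6→∅; now ∅.
The set is empty and remains empty for the remaining 7 symbols.
The final set ∅ contains no accepting state.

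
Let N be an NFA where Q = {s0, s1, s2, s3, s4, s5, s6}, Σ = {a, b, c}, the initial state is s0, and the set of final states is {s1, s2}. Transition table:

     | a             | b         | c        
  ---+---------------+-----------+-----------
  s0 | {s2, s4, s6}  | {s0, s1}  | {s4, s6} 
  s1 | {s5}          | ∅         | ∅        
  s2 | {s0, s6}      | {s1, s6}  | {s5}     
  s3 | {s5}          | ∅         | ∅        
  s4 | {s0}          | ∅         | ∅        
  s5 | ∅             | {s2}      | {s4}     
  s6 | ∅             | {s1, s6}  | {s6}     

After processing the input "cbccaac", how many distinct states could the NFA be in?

Start in {s0}.
Read 'c': s0→{s4, s6}; now {s4, s6}.
Read 'b': s4→∅, s6→{s1, s6}; now {s1, s6}.
Read 'c': s1→∅, s6→{s6}; now {s6}.
Read 'c': s6→{s6}; now {s6}.
Read 'a': s6→∅; now ∅.
The set is empty and remains empty for the remaining 2 symbols.
That set has 0 states.

0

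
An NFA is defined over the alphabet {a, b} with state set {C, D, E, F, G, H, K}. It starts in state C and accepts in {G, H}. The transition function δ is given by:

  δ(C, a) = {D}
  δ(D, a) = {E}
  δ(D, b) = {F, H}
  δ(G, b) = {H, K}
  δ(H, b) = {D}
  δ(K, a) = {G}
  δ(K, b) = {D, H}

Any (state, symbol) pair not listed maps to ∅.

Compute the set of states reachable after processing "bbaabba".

∅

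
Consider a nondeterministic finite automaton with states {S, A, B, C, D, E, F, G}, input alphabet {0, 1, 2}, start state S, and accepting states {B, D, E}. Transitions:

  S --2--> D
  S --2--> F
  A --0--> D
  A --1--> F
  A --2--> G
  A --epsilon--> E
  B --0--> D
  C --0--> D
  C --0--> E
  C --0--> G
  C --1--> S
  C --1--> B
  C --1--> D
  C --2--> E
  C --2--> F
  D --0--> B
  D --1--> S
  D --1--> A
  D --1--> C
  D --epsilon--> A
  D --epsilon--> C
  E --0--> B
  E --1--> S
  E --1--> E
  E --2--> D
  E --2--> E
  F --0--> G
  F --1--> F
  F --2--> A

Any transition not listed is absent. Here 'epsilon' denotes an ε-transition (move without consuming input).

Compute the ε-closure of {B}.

Begin with {B}.
No ε-moves leave this set, so the closure equals the set itself.

{B}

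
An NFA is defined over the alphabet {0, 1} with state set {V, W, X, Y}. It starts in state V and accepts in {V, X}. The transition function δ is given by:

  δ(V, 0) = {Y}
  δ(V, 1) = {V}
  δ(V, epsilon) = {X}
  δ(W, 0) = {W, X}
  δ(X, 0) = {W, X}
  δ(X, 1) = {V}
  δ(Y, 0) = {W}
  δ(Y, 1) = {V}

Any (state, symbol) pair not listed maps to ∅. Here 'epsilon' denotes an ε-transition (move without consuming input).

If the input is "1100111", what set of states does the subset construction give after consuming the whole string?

{V, X}

Start: ε-closure({V}) = {V, X}.
Read '1': {V, X} → {V, X}.
Read '1': {V, X} → {V, X}.
Read '0': {V, X} → {W, X, Y}.
Read '0': {W, X, Y} → {W, X}.
Read '1': {W, X} → {V, X}.
Read '1': {V, X} → {V, X}.
Read '1': {V, X} → {V, X}.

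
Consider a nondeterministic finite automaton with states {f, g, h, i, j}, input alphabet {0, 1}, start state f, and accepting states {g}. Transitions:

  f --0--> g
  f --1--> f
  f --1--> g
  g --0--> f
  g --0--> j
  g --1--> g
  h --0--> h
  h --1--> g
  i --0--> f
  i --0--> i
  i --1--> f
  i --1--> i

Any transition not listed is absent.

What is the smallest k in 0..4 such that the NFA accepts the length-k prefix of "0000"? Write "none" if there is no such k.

Start in {f}.
Read '0': {f} → {g}.
None of the earlier sets intersect F, but {g} does.

1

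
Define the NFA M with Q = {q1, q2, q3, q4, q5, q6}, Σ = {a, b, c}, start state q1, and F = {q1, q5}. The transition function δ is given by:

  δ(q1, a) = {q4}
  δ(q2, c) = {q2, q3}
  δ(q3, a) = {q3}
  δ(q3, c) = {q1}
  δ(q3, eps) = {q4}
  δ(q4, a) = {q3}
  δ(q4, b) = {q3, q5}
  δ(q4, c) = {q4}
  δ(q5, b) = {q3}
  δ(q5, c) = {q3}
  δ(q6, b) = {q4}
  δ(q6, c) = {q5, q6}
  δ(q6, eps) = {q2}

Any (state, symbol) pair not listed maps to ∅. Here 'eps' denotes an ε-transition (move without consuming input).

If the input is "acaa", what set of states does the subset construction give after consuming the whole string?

Start in {q1}.
Read 'a': {q1} → {q4}.
Read 'c': {q4} → {q4}.
Read 'a': {q4} → {q3, q4}.
Read 'a': {q3, q4} → {q3, q4}.

{q3, q4}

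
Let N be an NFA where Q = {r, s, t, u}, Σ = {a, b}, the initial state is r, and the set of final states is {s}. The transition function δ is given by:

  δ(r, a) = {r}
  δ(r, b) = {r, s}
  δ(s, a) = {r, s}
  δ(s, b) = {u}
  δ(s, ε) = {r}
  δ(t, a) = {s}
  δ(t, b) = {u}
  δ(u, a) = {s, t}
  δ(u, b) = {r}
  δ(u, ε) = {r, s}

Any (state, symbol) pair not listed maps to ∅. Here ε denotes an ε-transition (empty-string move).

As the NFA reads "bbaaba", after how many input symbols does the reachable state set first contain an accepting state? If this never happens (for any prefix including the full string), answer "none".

1

Start in {r}.
Read 'b': r→{r, s}; now {r, s}.
None of the earlier sets intersect F, but {r, s} does.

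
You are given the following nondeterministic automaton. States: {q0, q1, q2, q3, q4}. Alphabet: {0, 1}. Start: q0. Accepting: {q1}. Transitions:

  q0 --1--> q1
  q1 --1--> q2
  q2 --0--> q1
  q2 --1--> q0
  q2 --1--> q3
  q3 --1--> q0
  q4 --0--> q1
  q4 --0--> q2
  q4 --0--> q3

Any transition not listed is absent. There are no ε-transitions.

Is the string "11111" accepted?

Start in {q0}.
Read '1': q0→{q1}; now {q1}.
Read '1': q1→{q2}; now {q2}.
Read '1': q2→{q0, q3}; now {q0, q3}.
Read '1': q0→{q1}, q3→{q0}; now {q0, q1}.
Read '1': q0→{q1}, q1→{q2}; now {q1, q2}.
The final set {q1, q2} contains the accepting state q1.

Yes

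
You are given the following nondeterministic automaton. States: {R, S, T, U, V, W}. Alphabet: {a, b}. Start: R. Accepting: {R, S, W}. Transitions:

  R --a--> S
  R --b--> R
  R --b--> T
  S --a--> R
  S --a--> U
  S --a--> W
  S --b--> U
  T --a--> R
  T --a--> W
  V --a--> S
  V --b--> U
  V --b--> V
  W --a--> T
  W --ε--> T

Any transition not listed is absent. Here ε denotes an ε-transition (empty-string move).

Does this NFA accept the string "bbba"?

Yes

Start in {R}.
Read 'b': R→{R, T}; now {R, T}.
Read 'b': R→{R, T}, T→∅; now {R, T}.
Read 'b': R→{R, T}, T→∅; now {R, T}.
Read 'a': R→{S}, T→{R, W}; union {R, S, W}; ε-closure = {R, S, T, W}.
The final set {R, S, T, W} contains the accepting states R, S, W.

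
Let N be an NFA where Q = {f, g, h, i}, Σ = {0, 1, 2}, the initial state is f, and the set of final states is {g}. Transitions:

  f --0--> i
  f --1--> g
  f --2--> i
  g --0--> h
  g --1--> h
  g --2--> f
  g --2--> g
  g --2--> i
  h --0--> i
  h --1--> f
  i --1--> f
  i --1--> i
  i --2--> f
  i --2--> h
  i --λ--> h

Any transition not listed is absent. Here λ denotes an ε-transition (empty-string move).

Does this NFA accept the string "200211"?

Start in {f}.
Read '2': f→{i}; union {i}; ε-closure = {h, i}.
Read '0': h→{i}, i→∅; union {i}; ε-closure = {h, i}.
Read '0': h→{i}, i→∅; union {i}; ε-closure = {h, i}.
Read '2': h→∅, i→{f, h}; now {f, h}.
Read '1': f→{g}, h→{f}; now {f, g}.
Read '1': f→{g}, g→{h}; now {g, h}.
The final set {g, h} contains the accepting state g.

Yes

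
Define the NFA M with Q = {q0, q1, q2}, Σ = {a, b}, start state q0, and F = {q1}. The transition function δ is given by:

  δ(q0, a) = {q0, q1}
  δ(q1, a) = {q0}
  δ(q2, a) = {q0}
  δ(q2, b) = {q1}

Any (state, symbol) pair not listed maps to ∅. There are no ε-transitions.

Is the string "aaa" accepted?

Yes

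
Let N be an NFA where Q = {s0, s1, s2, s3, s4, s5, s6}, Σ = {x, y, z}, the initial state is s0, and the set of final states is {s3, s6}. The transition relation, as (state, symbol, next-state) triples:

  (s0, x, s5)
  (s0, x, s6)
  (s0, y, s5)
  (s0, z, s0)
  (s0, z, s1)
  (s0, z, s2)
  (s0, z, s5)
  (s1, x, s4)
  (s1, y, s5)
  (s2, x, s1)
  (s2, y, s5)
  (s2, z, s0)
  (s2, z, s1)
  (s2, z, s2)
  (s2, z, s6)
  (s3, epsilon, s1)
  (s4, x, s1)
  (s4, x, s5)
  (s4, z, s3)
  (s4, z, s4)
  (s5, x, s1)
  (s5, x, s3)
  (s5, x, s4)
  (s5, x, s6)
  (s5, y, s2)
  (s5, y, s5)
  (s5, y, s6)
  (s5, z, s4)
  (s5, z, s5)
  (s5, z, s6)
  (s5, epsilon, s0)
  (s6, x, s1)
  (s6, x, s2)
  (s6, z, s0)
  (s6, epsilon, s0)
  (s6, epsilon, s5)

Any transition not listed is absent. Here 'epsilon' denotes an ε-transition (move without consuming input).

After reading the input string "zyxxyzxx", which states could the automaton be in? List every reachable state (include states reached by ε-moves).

{s0, s1, s2, s3, s4, s5, s6}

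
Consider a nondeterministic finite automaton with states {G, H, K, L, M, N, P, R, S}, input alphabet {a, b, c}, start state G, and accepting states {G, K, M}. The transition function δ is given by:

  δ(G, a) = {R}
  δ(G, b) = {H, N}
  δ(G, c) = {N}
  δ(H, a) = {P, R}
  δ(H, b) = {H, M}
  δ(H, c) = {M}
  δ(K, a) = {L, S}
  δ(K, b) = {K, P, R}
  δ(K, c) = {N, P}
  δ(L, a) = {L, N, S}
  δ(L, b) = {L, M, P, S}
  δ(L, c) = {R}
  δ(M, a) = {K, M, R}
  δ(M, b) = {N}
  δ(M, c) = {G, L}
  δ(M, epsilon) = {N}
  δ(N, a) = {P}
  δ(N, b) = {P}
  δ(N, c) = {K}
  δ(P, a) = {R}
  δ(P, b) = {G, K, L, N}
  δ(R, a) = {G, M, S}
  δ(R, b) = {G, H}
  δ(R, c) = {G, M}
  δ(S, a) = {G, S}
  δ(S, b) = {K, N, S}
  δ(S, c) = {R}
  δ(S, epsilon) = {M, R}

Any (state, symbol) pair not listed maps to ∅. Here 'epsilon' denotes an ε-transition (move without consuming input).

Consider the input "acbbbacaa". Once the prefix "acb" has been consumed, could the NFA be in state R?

Start in {G}.
Read 'a': G→{R}; now {R}.
Read 'c': R→{G, M}; union {G, M}; ε-closure = {G, M, N}.
Read 'b': G→{H, N}, M→{N}, N→{P}; now {H, N, P}.
State R is not in {H, N, P}.

No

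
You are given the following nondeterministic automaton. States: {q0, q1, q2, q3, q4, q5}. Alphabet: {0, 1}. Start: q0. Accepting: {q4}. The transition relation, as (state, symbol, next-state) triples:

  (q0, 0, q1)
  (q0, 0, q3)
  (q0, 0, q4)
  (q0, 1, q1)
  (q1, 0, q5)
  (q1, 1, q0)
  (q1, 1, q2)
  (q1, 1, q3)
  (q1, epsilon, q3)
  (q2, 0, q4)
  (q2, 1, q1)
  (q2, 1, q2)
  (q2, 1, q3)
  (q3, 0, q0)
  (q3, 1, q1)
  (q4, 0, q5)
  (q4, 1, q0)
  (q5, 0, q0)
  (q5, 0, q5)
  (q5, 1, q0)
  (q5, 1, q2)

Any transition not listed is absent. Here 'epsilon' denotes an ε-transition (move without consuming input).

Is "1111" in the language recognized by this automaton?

No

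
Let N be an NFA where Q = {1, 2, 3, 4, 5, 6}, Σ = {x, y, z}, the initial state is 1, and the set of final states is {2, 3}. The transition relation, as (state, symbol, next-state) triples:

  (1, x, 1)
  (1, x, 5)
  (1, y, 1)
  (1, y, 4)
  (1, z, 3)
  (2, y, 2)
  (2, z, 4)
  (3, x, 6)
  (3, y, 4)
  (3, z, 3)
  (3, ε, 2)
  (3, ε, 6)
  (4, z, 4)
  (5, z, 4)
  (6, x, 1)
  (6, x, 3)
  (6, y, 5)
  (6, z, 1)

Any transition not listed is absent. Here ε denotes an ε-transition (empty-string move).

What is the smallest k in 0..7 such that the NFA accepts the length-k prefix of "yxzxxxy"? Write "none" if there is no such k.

3

Start in {1}.
Read 'y': 1→{1, 4}; now {1, 4}.
Read 'x': 1→{1, 5}, 4→∅; now {1, 5}.
Read 'z': 1→{3}, 5→{4}; union {3, 4}; ε-closure = {2, 3, 4, 6}.
None of the earlier sets intersect F, but {2, 3, 4, 6} does.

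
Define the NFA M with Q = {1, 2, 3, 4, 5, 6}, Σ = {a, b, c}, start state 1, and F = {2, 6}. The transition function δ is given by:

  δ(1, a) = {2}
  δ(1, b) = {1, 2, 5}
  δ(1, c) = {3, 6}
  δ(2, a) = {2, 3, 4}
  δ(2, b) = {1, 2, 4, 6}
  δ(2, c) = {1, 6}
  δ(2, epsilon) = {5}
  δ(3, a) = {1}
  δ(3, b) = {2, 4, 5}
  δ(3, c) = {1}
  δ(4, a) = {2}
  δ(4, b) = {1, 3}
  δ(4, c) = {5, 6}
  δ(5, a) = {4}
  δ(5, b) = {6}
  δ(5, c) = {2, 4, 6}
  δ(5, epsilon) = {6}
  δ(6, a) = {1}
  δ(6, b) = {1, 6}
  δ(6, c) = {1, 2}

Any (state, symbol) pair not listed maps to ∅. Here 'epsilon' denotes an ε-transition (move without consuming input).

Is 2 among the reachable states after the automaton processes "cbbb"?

Yes

Start in {1}.
Read 'c': {1} → {3, 6}.
Read 'b': {3, 6} → {1, 2, 4, 5, 6}.
Read 'b': {1, 2, 4, 5, 6} → {1, 2, 3, 4, 5, 6}.
Read 'b': {1, 2, 3, 4, 5, 6} → {1, 2, 3, 4, 5, 6}.
State 2 is in {1, 2, 3, 4, 5, 6}.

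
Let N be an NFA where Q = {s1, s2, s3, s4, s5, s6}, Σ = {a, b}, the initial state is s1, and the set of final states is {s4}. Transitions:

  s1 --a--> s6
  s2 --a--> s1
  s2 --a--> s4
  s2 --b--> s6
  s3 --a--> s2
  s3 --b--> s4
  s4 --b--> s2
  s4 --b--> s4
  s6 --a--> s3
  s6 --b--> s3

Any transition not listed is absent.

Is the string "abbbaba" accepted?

Yes

Start in {s1}.
Read 'a': {s1} → {s6}.
Read 'b': {s6} → {s3}.
Read 'b': {s3} → {s4}.
Read 'b': {s4} → {s2, s4}.
Read 'a': {s2, s4} → {s1, s4}.
Read 'b': {s1, s4} → {s2, s4}.
Read 'a': {s2, s4} → {s1, s4}.
The final set {s1, s4} contains the accepting state s4.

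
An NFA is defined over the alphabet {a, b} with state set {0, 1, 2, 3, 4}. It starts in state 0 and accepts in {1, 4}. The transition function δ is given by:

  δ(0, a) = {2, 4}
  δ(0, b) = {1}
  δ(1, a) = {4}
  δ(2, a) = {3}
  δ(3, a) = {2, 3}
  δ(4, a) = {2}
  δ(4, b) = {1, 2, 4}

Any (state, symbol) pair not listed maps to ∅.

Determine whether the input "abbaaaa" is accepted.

No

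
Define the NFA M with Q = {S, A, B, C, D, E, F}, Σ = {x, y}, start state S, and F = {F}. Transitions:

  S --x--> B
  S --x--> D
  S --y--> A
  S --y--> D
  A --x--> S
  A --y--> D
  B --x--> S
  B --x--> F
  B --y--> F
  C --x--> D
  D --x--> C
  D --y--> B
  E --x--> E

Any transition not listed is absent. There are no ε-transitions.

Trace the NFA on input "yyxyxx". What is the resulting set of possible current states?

Start in {S}.
Read 'y': {S} → {A, D}.
Read 'y': {A, D} → {B, D}.
Read 'x': {B, D} → {S, C, F}.
Read 'y': {S, C, F} → {A, D}.
Read 'x': {A, D} → {S, C}.
Read 'x': {S, C} → {B, D}.

{B, D}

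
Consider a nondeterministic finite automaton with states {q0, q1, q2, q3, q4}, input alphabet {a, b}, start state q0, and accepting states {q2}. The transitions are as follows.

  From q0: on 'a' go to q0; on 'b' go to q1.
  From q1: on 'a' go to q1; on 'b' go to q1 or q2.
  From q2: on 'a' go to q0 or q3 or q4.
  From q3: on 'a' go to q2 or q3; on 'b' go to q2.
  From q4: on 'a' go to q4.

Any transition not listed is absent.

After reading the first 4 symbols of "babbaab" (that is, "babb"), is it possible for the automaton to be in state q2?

Start in {q0}.
Read 'b': q0→{q1}; now {q1}.
Read 'a': q1→{q1}; now {q1}.
Read 'b': q1→{q1, q2}; now {q1, q2}.
Read 'b': q1→{q1, q2}, q2→∅; now {q1, q2}.
State q2 is in {q1, q2}.

Yes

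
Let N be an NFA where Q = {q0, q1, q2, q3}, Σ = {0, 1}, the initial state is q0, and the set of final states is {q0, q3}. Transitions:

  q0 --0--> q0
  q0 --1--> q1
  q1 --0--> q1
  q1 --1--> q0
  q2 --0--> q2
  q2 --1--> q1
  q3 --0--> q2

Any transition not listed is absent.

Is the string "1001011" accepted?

Yes

Start in {q0}.
Read '1': q0→{q1}; now {q1}.
Read '0': q1→{q1}; now {q1}.
Read '0': q1→{q1}; now {q1}.
Read '1': q1→{q0}; now {q0}.
Read '0': q0→{q0}; now {q0}.
Read '1': q0→{q1}; now {q1}.
Read '1': q1→{q0}; now {q0}.
The final set {q0} contains the accepting state q0.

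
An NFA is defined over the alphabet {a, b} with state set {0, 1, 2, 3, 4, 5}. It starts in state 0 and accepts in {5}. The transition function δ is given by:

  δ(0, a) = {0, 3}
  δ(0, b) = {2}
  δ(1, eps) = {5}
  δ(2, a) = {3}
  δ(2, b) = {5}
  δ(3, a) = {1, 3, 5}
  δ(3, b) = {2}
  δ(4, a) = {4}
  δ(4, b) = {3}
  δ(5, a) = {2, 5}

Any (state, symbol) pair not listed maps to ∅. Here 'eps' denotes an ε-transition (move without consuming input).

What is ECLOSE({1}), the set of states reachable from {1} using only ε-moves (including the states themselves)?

{1, 5}

Begin with {1}.
ε-move 1 → 5; add 5.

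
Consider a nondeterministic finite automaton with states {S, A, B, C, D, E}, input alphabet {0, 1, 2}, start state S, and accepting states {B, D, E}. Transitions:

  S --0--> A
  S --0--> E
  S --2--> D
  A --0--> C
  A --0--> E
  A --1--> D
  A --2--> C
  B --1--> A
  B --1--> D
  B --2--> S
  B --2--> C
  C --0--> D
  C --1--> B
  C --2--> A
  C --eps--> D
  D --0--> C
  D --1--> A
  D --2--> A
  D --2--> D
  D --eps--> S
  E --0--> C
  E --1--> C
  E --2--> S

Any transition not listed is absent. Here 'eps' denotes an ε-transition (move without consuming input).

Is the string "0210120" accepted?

Yes

Start in {S}.
Read '0': S→{A, E}; now {A, E}.
Read '2': A→{C}, E→{S}; union {S, C}; ε-closure = {S, C, D}.
Read '1': S→∅, C→{B}, D→{A}; now {A, B}.
Read '0': A→{C, E}, B→∅; union {C, E}; ε-closure = {S, C, D, E}.
Read '1': S→∅, C→{B}, D→{A}, E→{C}; union {A, B, C}; ε-closure = {S, A, B, C, D}.
Read '2': S→{D}, A→{C}, B→{S, C}, C→{A}, D→{A, D}; now {S, A, C, D}.
Read '0': S→{A, E}, A→{C, E}, C→{D}, D→{C}; union {A, C, D, E}; ε-closure = {S, A, C, D, E}.
The final set {S, A, C, D, E} contains the accepting states D, E.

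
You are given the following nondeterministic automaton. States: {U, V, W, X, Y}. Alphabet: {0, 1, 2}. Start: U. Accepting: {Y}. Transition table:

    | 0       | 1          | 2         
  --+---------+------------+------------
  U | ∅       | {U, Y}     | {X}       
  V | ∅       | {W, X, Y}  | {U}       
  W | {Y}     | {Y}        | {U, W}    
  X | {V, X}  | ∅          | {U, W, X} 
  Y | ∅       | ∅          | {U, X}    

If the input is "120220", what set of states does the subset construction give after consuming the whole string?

{V, X, Y}

Start in {U}.
Read '1': U→{U, Y}; now {U, Y}.
Read '2': U→{X}, Y→{U, X}; now {U, X}.
Read '0': U→∅, X→{V, X}; now {V, X}.
Read '2': V→{U}, X→{U, W, X}; now {U, W, X}.
Read '2': U→{X}, W→{U, W}, X→{U, W, X}; now {U, W, X}.
Read '0': U→∅, W→{Y}, X→{V, X}; now {V, X, Y}.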